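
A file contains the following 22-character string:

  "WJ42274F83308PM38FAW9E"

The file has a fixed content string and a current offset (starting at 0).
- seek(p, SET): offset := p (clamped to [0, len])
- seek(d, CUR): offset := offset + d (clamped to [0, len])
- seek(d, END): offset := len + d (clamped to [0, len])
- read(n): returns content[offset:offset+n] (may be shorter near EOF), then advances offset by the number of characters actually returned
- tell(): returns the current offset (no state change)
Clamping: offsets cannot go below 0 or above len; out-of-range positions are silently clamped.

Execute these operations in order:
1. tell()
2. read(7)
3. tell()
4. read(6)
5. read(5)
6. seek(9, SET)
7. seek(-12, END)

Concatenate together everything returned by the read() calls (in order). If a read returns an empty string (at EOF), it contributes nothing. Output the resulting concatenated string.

After 1 (tell()): offset=0
After 2 (read(7)): returned 'WJ42274', offset=7
After 3 (tell()): offset=7
After 4 (read(6)): returned 'F83308', offset=13
After 5 (read(5)): returned 'PM38F', offset=18
After 6 (seek(9, SET)): offset=9
After 7 (seek(-12, END)): offset=10

Answer: WJ42274F83308PM38F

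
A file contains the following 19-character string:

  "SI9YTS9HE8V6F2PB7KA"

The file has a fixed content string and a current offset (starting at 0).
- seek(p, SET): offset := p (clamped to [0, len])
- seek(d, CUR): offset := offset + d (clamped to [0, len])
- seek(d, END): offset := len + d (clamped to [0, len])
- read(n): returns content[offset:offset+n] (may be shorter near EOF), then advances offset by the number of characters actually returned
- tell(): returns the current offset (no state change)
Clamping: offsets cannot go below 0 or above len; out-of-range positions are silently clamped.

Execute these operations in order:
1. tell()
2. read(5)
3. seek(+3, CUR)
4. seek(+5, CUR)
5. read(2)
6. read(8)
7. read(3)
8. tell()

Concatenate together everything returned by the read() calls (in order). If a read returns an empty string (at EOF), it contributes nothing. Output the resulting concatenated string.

Answer: SI9YT2PB7KA

Derivation:
After 1 (tell()): offset=0
After 2 (read(5)): returned 'SI9YT', offset=5
After 3 (seek(+3, CUR)): offset=8
After 4 (seek(+5, CUR)): offset=13
After 5 (read(2)): returned '2P', offset=15
After 6 (read(8)): returned 'B7KA', offset=19
After 7 (read(3)): returned '', offset=19
After 8 (tell()): offset=19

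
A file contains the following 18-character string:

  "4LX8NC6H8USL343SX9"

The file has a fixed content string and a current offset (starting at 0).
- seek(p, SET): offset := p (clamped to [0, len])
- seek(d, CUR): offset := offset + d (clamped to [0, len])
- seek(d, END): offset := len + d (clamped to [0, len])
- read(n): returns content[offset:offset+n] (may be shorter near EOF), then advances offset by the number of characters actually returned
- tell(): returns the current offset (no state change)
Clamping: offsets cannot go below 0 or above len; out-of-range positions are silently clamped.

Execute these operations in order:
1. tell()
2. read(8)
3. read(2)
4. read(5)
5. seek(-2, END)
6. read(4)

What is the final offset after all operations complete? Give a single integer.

After 1 (tell()): offset=0
After 2 (read(8)): returned '4LX8NC6H', offset=8
After 3 (read(2)): returned '8U', offset=10
After 4 (read(5)): returned 'SL343', offset=15
After 5 (seek(-2, END)): offset=16
After 6 (read(4)): returned 'X9', offset=18

Answer: 18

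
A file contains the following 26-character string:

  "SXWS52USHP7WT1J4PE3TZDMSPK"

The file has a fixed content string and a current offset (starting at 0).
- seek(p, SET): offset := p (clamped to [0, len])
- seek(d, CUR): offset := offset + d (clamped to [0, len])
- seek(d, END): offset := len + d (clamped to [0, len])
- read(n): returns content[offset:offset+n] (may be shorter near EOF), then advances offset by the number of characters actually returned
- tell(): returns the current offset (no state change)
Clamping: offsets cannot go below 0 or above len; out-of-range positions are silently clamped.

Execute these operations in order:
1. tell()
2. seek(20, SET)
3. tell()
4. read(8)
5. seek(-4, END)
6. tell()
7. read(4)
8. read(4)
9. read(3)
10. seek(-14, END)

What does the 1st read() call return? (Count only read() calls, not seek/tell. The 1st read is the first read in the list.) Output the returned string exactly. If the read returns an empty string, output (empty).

After 1 (tell()): offset=0
After 2 (seek(20, SET)): offset=20
After 3 (tell()): offset=20
After 4 (read(8)): returned 'ZDMSPK', offset=26
After 5 (seek(-4, END)): offset=22
After 6 (tell()): offset=22
After 7 (read(4)): returned 'MSPK', offset=26
After 8 (read(4)): returned '', offset=26
After 9 (read(3)): returned '', offset=26
After 10 (seek(-14, END)): offset=12

Answer: ZDMSPK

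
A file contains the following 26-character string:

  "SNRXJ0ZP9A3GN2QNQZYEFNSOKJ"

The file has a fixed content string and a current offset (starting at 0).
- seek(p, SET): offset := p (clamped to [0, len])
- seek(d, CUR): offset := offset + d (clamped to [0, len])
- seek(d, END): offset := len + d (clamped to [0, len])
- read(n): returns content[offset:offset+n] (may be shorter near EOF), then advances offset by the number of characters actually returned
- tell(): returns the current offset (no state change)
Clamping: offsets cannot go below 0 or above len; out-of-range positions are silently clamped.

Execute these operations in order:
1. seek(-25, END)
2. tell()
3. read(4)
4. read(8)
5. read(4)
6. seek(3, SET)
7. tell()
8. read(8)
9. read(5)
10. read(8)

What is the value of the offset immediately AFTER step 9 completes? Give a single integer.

After 1 (seek(-25, END)): offset=1
After 2 (tell()): offset=1
After 3 (read(4)): returned 'NRXJ', offset=5
After 4 (read(8)): returned '0ZP9A3GN', offset=13
After 5 (read(4)): returned '2QNQ', offset=17
After 6 (seek(3, SET)): offset=3
After 7 (tell()): offset=3
After 8 (read(8)): returned 'XJ0ZP9A3', offset=11
After 9 (read(5)): returned 'GN2QN', offset=16

Answer: 16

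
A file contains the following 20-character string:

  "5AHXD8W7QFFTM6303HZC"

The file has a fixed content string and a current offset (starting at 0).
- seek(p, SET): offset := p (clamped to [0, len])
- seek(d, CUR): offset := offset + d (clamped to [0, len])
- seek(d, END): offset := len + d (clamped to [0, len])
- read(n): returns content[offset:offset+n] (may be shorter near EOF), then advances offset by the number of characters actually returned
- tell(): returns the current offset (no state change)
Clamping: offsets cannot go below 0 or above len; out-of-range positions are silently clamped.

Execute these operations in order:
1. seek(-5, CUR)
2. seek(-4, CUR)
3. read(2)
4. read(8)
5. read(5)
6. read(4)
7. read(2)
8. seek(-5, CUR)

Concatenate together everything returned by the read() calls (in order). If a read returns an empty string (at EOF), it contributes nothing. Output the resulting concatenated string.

Answer: 5AHXD8W7QFFTM6303HZC

Derivation:
After 1 (seek(-5, CUR)): offset=0
After 2 (seek(-4, CUR)): offset=0
After 3 (read(2)): returned '5A', offset=2
After 4 (read(8)): returned 'HXD8W7QF', offset=10
After 5 (read(5)): returned 'FTM63', offset=15
After 6 (read(4)): returned '03HZ', offset=19
After 7 (read(2)): returned 'C', offset=20
After 8 (seek(-5, CUR)): offset=15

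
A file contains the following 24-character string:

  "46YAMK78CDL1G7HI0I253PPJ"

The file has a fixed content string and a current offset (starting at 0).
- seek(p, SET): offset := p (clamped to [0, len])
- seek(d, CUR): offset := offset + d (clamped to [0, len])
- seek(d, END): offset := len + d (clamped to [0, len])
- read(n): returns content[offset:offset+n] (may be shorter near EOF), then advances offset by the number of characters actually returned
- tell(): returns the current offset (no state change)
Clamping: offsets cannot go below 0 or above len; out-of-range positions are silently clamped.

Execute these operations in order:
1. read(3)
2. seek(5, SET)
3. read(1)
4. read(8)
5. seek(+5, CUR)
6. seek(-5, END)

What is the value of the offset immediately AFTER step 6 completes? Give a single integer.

Answer: 19

Derivation:
After 1 (read(3)): returned '46Y', offset=3
After 2 (seek(5, SET)): offset=5
After 3 (read(1)): returned 'K', offset=6
After 4 (read(8)): returned '78CDL1G7', offset=14
After 5 (seek(+5, CUR)): offset=19
After 6 (seek(-5, END)): offset=19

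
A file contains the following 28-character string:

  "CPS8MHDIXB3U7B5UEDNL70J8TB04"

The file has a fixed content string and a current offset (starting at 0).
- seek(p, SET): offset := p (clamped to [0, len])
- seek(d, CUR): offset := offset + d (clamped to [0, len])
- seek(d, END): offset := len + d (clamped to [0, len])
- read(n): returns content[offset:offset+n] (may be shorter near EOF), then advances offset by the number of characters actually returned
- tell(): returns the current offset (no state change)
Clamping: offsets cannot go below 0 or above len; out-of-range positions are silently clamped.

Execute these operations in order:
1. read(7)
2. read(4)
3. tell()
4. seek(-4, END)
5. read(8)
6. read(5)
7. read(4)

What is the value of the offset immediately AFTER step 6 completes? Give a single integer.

After 1 (read(7)): returned 'CPS8MHD', offset=7
After 2 (read(4)): returned 'IXB3', offset=11
After 3 (tell()): offset=11
After 4 (seek(-4, END)): offset=24
After 5 (read(8)): returned 'TB04', offset=28
After 6 (read(5)): returned '', offset=28

Answer: 28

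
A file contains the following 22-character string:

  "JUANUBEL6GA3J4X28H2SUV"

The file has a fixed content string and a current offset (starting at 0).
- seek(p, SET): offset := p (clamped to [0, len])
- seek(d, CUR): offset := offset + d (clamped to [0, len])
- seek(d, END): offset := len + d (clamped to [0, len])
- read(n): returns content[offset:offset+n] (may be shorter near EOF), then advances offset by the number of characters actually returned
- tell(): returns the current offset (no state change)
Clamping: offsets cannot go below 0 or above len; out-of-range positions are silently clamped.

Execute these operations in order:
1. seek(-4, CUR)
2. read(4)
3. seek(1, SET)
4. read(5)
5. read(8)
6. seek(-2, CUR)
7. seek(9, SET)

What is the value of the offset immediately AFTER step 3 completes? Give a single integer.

After 1 (seek(-4, CUR)): offset=0
After 2 (read(4)): returned 'JUAN', offset=4
After 3 (seek(1, SET)): offset=1

Answer: 1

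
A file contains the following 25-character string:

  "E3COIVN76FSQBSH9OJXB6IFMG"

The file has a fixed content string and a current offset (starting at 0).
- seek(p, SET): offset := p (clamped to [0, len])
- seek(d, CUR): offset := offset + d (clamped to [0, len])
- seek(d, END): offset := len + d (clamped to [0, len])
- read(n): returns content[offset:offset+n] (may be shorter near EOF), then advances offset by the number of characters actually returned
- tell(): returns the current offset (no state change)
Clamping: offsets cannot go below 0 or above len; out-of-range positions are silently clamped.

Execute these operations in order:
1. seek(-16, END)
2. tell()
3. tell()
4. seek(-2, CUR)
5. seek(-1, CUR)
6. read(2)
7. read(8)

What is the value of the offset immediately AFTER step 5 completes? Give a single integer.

Answer: 6

Derivation:
After 1 (seek(-16, END)): offset=9
After 2 (tell()): offset=9
After 3 (tell()): offset=9
After 4 (seek(-2, CUR)): offset=7
After 5 (seek(-1, CUR)): offset=6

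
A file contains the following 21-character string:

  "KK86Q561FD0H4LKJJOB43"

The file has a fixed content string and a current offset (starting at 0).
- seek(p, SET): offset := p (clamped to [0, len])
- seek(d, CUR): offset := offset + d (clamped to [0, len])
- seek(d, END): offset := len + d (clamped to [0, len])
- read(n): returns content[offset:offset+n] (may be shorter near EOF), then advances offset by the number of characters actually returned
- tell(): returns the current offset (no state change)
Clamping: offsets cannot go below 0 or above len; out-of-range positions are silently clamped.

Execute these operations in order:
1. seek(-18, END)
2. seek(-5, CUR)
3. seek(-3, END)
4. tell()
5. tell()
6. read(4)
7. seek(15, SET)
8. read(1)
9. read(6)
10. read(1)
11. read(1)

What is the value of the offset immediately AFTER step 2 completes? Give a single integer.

After 1 (seek(-18, END)): offset=3
After 2 (seek(-5, CUR)): offset=0

Answer: 0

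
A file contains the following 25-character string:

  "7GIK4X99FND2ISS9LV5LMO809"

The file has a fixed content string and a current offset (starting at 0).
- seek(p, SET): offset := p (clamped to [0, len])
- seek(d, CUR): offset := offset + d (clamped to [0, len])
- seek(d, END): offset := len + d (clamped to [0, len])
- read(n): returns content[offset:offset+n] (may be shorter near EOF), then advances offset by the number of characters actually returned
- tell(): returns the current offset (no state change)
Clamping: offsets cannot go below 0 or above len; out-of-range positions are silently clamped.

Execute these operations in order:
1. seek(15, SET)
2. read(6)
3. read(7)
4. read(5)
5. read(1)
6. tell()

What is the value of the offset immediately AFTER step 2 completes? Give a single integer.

After 1 (seek(15, SET)): offset=15
After 2 (read(6)): returned '9LV5LM', offset=21

Answer: 21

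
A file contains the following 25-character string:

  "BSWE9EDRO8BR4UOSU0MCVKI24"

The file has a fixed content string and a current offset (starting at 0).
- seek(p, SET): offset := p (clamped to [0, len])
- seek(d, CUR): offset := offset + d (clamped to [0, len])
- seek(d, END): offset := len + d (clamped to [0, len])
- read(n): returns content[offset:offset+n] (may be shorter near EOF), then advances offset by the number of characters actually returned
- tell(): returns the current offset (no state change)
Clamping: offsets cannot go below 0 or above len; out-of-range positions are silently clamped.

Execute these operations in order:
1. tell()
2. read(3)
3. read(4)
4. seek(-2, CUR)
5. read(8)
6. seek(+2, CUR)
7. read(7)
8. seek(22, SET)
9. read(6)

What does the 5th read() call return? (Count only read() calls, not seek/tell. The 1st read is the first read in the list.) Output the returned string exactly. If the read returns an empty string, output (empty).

Answer: I24

Derivation:
After 1 (tell()): offset=0
After 2 (read(3)): returned 'BSW', offset=3
After 3 (read(4)): returned 'E9ED', offset=7
After 4 (seek(-2, CUR)): offset=5
After 5 (read(8)): returned 'EDRO8BR4', offset=13
After 6 (seek(+2, CUR)): offset=15
After 7 (read(7)): returned 'SU0MCVK', offset=22
After 8 (seek(22, SET)): offset=22
After 9 (read(6)): returned 'I24', offset=25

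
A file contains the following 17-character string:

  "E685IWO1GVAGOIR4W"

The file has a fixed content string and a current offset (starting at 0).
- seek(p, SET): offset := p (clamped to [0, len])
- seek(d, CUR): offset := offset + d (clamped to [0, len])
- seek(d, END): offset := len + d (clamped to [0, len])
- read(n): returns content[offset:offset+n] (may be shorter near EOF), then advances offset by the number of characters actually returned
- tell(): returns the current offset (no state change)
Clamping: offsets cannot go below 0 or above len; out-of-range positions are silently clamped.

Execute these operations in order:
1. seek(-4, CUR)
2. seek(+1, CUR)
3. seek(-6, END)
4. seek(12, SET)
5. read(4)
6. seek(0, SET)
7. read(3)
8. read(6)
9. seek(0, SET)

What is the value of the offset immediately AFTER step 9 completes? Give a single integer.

Answer: 0

Derivation:
After 1 (seek(-4, CUR)): offset=0
After 2 (seek(+1, CUR)): offset=1
After 3 (seek(-6, END)): offset=11
After 4 (seek(12, SET)): offset=12
After 5 (read(4)): returned 'OIR4', offset=16
After 6 (seek(0, SET)): offset=0
After 7 (read(3)): returned 'E68', offset=3
After 8 (read(6)): returned '5IWO1G', offset=9
After 9 (seek(0, SET)): offset=0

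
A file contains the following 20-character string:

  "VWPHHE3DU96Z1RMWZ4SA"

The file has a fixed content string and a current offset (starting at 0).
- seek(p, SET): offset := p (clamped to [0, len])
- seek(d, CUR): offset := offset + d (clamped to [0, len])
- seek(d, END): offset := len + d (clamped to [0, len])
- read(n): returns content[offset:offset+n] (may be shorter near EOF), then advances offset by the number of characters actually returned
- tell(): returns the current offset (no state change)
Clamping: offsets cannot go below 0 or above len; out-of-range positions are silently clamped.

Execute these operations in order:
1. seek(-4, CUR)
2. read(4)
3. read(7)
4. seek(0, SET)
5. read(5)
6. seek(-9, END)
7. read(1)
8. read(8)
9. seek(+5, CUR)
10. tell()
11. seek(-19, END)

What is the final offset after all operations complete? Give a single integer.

Answer: 1

Derivation:
After 1 (seek(-4, CUR)): offset=0
After 2 (read(4)): returned 'VWPH', offset=4
After 3 (read(7)): returned 'HE3DU96', offset=11
After 4 (seek(0, SET)): offset=0
After 5 (read(5)): returned 'VWPHH', offset=5
After 6 (seek(-9, END)): offset=11
After 7 (read(1)): returned 'Z', offset=12
After 8 (read(8)): returned '1RMWZ4SA', offset=20
After 9 (seek(+5, CUR)): offset=20
After 10 (tell()): offset=20
After 11 (seek(-19, END)): offset=1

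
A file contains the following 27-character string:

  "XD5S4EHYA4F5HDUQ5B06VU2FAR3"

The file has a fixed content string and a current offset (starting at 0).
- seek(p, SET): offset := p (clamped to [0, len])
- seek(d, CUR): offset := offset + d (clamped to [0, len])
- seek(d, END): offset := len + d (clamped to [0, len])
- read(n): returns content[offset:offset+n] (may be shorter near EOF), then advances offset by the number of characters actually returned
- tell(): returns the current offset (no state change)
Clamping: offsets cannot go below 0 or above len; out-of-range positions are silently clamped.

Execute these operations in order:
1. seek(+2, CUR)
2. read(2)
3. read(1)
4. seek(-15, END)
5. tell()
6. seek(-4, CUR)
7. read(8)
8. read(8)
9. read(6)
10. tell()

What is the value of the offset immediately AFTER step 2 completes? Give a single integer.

Answer: 4

Derivation:
After 1 (seek(+2, CUR)): offset=2
After 2 (read(2)): returned '5S', offset=4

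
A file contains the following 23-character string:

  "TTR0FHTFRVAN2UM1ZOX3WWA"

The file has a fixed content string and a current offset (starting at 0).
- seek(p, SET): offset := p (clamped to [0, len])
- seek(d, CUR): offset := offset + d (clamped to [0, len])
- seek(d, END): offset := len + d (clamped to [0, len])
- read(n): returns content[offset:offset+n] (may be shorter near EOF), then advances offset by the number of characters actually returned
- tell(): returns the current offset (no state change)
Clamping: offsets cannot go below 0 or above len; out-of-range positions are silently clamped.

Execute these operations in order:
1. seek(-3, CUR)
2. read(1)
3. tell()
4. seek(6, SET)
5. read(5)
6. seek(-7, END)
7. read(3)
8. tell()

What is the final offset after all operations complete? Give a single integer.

Answer: 19

Derivation:
After 1 (seek(-3, CUR)): offset=0
After 2 (read(1)): returned 'T', offset=1
After 3 (tell()): offset=1
After 4 (seek(6, SET)): offset=6
After 5 (read(5)): returned 'TFRVA', offset=11
After 6 (seek(-7, END)): offset=16
After 7 (read(3)): returned 'ZOX', offset=19
After 8 (tell()): offset=19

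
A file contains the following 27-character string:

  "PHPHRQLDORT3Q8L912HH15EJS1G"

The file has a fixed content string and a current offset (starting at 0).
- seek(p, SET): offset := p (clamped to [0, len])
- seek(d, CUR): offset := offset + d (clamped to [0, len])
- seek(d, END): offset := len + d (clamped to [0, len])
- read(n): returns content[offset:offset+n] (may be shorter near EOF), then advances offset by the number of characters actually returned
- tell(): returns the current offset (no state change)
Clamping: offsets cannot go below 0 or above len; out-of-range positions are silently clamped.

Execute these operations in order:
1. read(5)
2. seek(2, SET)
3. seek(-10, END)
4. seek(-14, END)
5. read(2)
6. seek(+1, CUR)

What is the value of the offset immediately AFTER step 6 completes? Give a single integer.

After 1 (read(5)): returned 'PHPHR', offset=5
After 2 (seek(2, SET)): offset=2
After 3 (seek(-10, END)): offset=17
After 4 (seek(-14, END)): offset=13
After 5 (read(2)): returned '8L', offset=15
After 6 (seek(+1, CUR)): offset=16

Answer: 16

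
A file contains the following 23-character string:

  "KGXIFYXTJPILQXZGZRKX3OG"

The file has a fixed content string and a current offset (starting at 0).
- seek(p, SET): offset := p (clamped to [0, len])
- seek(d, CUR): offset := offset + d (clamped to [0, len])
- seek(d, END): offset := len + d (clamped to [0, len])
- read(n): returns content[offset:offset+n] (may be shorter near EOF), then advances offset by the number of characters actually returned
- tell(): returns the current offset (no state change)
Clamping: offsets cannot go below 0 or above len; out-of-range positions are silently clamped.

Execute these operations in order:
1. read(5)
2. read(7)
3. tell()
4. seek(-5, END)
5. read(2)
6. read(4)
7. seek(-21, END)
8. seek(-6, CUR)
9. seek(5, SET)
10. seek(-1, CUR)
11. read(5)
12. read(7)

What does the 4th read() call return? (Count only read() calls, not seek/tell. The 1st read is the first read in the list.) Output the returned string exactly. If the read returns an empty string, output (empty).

After 1 (read(5)): returned 'KGXIF', offset=5
After 2 (read(7)): returned 'YXTJPIL', offset=12
After 3 (tell()): offset=12
After 4 (seek(-5, END)): offset=18
After 5 (read(2)): returned 'KX', offset=20
After 6 (read(4)): returned '3OG', offset=23
After 7 (seek(-21, END)): offset=2
After 8 (seek(-6, CUR)): offset=0
After 9 (seek(5, SET)): offset=5
After 10 (seek(-1, CUR)): offset=4
After 11 (read(5)): returned 'FYXTJ', offset=9
After 12 (read(7)): returned 'PILQXZG', offset=16

Answer: 3OG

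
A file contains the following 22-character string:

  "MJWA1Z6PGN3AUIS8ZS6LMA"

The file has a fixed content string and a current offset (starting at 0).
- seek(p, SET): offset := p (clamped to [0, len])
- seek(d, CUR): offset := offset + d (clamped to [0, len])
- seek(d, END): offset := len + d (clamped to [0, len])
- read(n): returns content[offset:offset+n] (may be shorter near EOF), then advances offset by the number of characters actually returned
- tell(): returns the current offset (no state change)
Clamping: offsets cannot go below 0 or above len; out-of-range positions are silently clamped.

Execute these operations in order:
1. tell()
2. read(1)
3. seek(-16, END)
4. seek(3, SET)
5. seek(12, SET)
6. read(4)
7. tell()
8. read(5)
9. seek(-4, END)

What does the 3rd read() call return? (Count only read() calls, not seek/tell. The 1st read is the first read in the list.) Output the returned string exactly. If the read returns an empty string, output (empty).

Answer: ZS6LM

Derivation:
After 1 (tell()): offset=0
After 2 (read(1)): returned 'M', offset=1
After 3 (seek(-16, END)): offset=6
After 4 (seek(3, SET)): offset=3
After 5 (seek(12, SET)): offset=12
After 6 (read(4)): returned 'UIS8', offset=16
After 7 (tell()): offset=16
After 8 (read(5)): returned 'ZS6LM', offset=21
After 9 (seek(-4, END)): offset=18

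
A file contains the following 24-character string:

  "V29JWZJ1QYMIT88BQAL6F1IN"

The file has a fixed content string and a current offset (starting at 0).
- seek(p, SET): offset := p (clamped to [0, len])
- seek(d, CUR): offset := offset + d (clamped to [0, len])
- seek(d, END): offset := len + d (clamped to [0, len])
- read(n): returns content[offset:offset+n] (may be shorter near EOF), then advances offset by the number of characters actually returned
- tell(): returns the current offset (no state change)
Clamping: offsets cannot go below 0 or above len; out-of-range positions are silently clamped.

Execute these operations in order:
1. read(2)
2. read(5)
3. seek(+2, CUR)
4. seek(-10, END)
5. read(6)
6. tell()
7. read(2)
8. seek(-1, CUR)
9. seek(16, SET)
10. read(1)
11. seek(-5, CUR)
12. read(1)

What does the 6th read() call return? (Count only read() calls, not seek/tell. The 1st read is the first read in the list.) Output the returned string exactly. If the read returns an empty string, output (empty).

Answer: T

Derivation:
After 1 (read(2)): returned 'V2', offset=2
After 2 (read(5)): returned '9JWZJ', offset=7
After 3 (seek(+2, CUR)): offset=9
After 4 (seek(-10, END)): offset=14
After 5 (read(6)): returned '8BQAL6', offset=20
After 6 (tell()): offset=20
After 7 (read(2)): returned 'F1', offset=22
After 8 (seek(-1, CUR)): offset=21
After 9 (seek(16, SET)): offset=16
After 10 (read(1)): returned 'Q', offset=17
After 11 (seek(-5, CUR)): offset=12
After 12 (read(1)): returned 'T', offset=13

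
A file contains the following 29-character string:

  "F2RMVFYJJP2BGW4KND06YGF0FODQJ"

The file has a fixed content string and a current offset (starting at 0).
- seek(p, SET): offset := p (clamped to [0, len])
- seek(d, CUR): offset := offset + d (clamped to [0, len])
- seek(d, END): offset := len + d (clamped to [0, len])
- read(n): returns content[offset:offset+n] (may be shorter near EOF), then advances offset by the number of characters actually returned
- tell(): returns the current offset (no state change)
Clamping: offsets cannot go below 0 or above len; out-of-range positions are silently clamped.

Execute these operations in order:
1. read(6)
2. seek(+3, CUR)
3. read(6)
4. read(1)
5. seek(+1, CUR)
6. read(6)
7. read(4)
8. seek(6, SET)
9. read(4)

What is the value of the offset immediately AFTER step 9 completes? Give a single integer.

Answer: 10

Derivation:
After 1 (read(6)): returned 'F2RMVF', offset=6
After 2 (seek(+3, CUR)): offset=9
After 3 (read(6)): returned 'P2BGW4', offset=15
After 4 (read(1)): returned 'K', offset=16
After 5 (seek(+1, CUR)): offset=17
After 6 (read(6)): returned 'D06YGF', offset=23
After 7 (read(4)): returned '0FOD', offset=27
After 8 (seek(6, SET)): offset=6
After 9 (read(4)): returned 'YJJP', offset=10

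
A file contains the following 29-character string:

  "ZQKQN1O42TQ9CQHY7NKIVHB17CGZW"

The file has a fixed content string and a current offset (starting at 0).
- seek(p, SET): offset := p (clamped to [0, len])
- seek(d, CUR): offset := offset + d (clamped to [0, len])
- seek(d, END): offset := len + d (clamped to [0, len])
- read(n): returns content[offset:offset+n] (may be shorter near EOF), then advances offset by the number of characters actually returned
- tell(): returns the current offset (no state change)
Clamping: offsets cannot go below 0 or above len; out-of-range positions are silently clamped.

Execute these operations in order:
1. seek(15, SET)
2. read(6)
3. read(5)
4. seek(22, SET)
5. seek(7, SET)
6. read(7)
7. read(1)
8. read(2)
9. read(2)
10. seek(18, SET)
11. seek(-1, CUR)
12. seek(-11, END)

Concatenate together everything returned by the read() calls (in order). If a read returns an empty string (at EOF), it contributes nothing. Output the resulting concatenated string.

After 1 (seek(15, SET)): offset=15
After 2 (read(6)): returned 'Y7NKIV', offset=21
After 3 (read(5)): returned 'HB17C', offset=26
After 4 (seek(22, SET)): offset=22
After 5 (seek(7, SET)): offset=7
After 6 (read(7)): returned '42TQ9CQ', offset=14
After 7 (read(1)): returned 'H', offset=15
After 8 (read(2)): returned 'Y7', offset=17
After 9 (read(2)): returned 'NK', offset=19
After 10 (seek(18, SET)): offset=18
After 11 (seek(-1, CUR)): offset=17
After 12 (seek(-11, END)): offset=18

Answer: Y7NKIVHB17C42TQ9CQHY7NK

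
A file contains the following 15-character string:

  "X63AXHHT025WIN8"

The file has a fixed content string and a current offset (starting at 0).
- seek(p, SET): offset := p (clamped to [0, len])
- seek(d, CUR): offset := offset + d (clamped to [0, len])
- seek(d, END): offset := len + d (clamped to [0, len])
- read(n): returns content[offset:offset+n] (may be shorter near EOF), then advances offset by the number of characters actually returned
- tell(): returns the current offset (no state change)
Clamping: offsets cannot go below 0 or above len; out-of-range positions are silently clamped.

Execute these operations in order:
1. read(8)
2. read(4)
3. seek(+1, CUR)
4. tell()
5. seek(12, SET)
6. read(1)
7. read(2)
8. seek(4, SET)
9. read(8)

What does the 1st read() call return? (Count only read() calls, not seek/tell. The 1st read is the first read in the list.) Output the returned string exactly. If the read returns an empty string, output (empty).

Answer: X63AXHHT

Derivation:
After 1 (read(8)): returned 'X63AXHHT', offset=8
After 2 (read(4)): returned '025W', offset=12
After 3 (seek(+1, CUR)): offset=13
After 4 (tell()): offset=13
After 5 (seek(12, SET)): offset=12
After 6 (read(1)): returned 'I', offset=13
After 7 (read(2)): returned 'N8', offset=15
After 8 (seek(4, SET)): offset=4
After 9 (read(8)): returned 'XHHT025W', offset=12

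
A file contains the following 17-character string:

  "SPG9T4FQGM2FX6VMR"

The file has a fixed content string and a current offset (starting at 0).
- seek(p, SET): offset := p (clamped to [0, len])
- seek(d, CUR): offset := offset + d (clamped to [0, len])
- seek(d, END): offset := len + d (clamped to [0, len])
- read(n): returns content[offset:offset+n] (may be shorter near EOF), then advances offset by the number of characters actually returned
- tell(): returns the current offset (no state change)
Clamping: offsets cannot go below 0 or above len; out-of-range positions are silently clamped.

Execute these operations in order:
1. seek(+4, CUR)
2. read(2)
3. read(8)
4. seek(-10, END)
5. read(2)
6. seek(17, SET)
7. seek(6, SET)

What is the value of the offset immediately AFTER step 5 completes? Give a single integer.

Answer: 9

Derivation:
After 1 (seek(+4, CUR)): offset=4
After 2 (read(2)): returned 'T4', offset=6
After 3 (read(8)): returned 'FQGM2FX6', offset=14
After 4 (seek(-10, END)): offset=7
After 5 (read(2)): returned 'QG', offset=9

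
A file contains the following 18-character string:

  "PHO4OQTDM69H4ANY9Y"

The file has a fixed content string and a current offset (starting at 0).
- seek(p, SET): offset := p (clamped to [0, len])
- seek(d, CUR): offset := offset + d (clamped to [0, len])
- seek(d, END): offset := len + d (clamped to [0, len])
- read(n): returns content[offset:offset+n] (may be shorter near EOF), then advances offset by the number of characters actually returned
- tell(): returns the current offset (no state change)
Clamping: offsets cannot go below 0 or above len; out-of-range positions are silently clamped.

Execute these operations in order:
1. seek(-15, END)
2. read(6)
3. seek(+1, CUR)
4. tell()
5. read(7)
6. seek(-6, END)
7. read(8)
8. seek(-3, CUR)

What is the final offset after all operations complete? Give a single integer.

After 1 (seek(-15, END)): offset=3
After 2 (read(6)): returned '4OQTDM', offset=9
After 3 (seek(+1, CUR)): offset=10
After 4 (tell()): offset=10
After 5 (read(7)): returned '9H4ANY9', offset=17
After 6 (seek(-6, END)): offset=12
After 7 (read(8)): returned '4ANY9Y', offset=18
After 8 (seek(-3, CUR)): offset=15

Answer: 15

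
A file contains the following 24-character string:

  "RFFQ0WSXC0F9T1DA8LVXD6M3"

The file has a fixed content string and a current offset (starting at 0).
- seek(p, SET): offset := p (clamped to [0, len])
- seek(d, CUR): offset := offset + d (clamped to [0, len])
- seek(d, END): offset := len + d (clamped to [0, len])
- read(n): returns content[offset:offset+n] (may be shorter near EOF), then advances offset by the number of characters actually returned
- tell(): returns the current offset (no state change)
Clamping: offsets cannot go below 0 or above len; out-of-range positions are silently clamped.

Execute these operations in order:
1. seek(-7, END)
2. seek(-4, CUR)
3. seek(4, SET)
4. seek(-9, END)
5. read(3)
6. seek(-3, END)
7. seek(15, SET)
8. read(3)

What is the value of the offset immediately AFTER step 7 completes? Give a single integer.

Answer: 15

Derivation:
After 1 (seek(-7, END)): offset=17
After 2 (seek(-4, CUR)): offset=13
After 3 (seek(4, SET)): offset=4
After 4 (seek(-9, END)): offset=15
After 5 (read(3)): returned 'A8L', offset=18
After 6 (seek(-3, END)): offset=21
After 7 (seek(15, SET)): offset=15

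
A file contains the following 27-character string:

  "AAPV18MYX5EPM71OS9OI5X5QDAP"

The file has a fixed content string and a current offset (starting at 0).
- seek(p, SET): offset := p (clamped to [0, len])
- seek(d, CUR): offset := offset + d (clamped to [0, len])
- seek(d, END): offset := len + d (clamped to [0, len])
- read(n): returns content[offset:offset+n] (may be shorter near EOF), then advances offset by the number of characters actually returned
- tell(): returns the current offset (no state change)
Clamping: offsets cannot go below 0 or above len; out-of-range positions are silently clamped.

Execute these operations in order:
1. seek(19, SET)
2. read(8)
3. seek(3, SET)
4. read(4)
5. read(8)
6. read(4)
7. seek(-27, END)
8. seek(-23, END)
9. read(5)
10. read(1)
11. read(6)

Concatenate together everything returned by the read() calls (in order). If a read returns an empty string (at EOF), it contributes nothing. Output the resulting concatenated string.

Answer: I5X5QDAPV18MYX5EPM71OS9O18MYX5EPM71O

Derivation:
After 1 (seek(19, SET)): offset=19
After 2 (read(8)): returned 'I5X5QDAP', offset=27
After 3 (seek(3, SET)): offset=3
After 4 (read(4)): returned 'V18M', offset=7
After 5 (read(8)): returned 'YX5EPM71', offset=15
After 6 (read(4)): returned 'OS9O', offset=19
After 7 (seek(-27, END)): offset=0
After 8 (seek(-23, END)): offset=4
After 9 (read(5)): returned '18MYX', offset=9
After 10 (read(1)): returned '5', offset=10
After 11 (read(6)): returned 'EPM71O', offset=16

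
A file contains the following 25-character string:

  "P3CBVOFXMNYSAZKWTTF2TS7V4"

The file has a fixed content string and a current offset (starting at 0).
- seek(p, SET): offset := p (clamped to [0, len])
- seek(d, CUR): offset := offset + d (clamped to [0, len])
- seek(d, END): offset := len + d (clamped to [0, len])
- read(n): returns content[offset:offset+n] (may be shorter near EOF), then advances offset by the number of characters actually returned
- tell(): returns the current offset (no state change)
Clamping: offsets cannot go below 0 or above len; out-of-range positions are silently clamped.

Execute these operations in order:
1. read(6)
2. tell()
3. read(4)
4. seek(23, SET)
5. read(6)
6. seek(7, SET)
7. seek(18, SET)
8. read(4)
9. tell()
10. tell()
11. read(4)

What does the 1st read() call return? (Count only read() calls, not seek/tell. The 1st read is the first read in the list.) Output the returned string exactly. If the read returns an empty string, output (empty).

After 1 (read(6)): returned 'P3CBVO', offset=6
After 2 (tell()): offset=6
After 3 (read(4)): returned 'FXMN', offset=10
After 4 (seek(23, SET)): offset=23
After 5 (read(6)): returned 'V4', offset=25
After 6 (seek(7, SET)): offset=7
After 7 (seek(18, SET)): offset=18
After 8 (read(4)): returned 'F2TS', offset=22
After 9 (tell()): offset=22
After 10 (tell()): offset=22
After 11 (read(4)): returned '7V4', offset=25

Answer: P3CBVO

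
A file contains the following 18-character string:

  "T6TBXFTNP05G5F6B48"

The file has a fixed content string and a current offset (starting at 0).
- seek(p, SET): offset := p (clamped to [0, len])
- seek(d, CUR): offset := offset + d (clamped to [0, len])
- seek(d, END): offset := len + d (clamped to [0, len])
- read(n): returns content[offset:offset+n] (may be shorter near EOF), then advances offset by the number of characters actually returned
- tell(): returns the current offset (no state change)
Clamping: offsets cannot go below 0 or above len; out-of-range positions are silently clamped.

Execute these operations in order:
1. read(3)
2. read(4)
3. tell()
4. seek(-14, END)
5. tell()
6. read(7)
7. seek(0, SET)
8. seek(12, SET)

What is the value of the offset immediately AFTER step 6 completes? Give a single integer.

After 1 (read(3)): returned 'T6T', offset=3
After 2 (read(4)): returned 'BXFT', offset=7
After 3 (tell()): offset=7
After 4 (seek(-14, END)): offset=4
After 5 (tell()): offset=4
After 6 (read(7)): returned 'XFTNP05', offset=11

Answer: 11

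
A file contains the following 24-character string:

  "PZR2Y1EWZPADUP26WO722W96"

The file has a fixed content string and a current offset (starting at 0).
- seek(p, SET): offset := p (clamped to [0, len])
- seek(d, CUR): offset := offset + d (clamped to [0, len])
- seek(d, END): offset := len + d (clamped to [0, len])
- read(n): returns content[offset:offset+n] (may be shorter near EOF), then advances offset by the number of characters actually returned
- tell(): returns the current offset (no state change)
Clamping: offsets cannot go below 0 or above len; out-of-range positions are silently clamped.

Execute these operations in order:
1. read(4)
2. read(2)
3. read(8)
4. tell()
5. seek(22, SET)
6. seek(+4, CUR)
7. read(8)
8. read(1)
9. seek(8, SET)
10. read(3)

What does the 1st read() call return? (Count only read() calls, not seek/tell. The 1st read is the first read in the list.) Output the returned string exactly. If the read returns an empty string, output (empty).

After 1 (read(4)): returned 'PZR2', offset=4
After 2 (read(2)): returned 'Y1', offset=6
After 3 (read(8)): returned 'EWZPADUP', offset=14
After 4 (tell()): offset=14
After 5 (seek(22, SET)): offset=22
After 6 (seek(+4, CUR)): offset=24
After 7 (read(8)): returned '', offset=24
After 8 (read(1)): returned '', offset=24
After 9 (seek(8, SET)): offset=8
After 10 (read(3)): returned 'ZPA', offset=11

Answer: PZR2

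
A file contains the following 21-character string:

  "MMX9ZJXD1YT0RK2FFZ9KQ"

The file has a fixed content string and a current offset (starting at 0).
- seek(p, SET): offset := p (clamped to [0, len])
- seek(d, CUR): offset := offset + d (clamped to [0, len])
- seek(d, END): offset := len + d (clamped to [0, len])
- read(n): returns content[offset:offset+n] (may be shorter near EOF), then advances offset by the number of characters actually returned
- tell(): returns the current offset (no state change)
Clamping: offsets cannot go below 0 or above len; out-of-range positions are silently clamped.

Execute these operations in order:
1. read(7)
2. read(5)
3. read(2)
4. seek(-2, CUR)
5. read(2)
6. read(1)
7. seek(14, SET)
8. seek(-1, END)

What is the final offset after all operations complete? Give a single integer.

After 1 (read(7)): returned 'MMX9ZJX', offset=7
After 2 (read(5)): returned 'D1YT0', offset=12
After 3 (read(2)): returned 'RK', offset=14
After 4 (seek(-2, CUR)): offset=12
After 5 (read(2)): returned 'RK', offset=14
After 6 (read(1)): returned '2', offset=15
After 7 (seek(14, SET)): offset=14
After 8 (seek(-1, END)): offset=20

Answer: 20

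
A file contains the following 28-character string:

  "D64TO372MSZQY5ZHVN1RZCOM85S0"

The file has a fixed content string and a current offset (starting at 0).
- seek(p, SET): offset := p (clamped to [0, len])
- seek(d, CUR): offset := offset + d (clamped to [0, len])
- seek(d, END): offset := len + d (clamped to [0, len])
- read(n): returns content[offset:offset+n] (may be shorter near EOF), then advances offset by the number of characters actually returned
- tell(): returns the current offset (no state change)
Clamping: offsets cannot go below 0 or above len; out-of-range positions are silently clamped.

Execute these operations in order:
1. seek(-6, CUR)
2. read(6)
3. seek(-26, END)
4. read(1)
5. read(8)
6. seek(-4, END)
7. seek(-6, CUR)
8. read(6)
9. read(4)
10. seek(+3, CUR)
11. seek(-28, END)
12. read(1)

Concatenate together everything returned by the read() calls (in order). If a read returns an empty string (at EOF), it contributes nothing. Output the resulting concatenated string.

After 1 (seek(-6, CUR)): offset=0
After 2 (read(6)): returned 'D64TO3', offset=6
After 3 (seek(-26, END)): offset=2
After 4 (read(1)): returned '4', offset=3
After 5 (read(8)): returned 'TO372MSZ', offset=11
After 6 (seek(-4, END)): offset=24
After 7 (seek(-6, CUR)): offset=18
After 8 (read(6)): returned '1RZCOM', offset=24
After 9 (read(4)): returned '85S0', offset=28
After 10 (seek(+3, CUR)): offset=28
After 11 (seek(-28, END)): offset=0
After 12 (read(1)): returned 'D', offset=1

Answer: D64TO34TO372MSZ1RZCOM85S0D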